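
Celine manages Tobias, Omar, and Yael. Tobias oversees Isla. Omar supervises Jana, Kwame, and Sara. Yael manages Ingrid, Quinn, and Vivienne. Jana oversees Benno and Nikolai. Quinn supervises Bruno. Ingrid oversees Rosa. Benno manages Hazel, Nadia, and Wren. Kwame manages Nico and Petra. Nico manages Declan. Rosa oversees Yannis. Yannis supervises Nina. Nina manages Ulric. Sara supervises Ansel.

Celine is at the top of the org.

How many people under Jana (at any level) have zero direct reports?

The people in Jana's organization with no one reporting to them are Wren, Nadia, Hazel, Nikolai. That is 4.

4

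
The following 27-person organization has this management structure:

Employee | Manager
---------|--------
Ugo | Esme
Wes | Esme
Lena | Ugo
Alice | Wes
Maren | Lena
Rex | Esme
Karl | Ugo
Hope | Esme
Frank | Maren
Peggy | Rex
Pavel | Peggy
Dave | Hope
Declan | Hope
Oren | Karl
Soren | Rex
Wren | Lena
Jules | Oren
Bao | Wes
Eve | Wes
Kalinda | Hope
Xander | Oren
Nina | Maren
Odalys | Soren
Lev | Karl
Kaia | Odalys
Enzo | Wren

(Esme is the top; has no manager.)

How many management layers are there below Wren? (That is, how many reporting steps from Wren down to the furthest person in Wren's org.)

1

The longest chain under Wren runs Wren → Enzo, which is 1 level below Wren.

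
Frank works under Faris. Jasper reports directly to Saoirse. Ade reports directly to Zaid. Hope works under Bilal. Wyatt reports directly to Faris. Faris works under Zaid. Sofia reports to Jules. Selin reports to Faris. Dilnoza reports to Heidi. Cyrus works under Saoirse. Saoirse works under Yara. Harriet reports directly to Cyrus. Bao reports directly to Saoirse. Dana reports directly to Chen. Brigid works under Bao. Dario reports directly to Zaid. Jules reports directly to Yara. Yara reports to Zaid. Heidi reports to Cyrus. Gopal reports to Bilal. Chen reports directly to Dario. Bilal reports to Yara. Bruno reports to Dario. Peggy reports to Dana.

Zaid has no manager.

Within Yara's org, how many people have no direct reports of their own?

The people in Yara's organization with no one reporting to them are Sofia, Gopal, Hope, Jasper, Harriet, Dilnoza, Brigid. That is 7.

7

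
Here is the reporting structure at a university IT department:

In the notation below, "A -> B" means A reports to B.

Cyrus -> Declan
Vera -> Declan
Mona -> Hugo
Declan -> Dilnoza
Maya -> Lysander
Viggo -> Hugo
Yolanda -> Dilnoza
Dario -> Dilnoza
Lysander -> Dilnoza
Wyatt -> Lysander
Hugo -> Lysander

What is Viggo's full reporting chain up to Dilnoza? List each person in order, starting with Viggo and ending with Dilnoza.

Viggo -> Hugo -> Lysander -> Dilnoza

Viggo reports to Hugo. Hugo reports to Lysander. Lysander reports to Dilnoza. Dilnoza is at the top.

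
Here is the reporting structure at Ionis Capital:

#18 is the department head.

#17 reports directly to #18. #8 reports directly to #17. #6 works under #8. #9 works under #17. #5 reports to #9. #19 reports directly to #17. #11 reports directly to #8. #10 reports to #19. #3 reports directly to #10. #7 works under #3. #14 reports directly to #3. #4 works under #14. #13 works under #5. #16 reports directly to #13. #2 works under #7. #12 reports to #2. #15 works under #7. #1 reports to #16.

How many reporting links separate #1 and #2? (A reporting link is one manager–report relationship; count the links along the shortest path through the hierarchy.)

10

#1 is 5 levels below #17, and #2 is 5 levels below #17 (their lowest common manager). The shortest path runs up from #1 to #17 and back down to #2: 5 + 5 = 10 links.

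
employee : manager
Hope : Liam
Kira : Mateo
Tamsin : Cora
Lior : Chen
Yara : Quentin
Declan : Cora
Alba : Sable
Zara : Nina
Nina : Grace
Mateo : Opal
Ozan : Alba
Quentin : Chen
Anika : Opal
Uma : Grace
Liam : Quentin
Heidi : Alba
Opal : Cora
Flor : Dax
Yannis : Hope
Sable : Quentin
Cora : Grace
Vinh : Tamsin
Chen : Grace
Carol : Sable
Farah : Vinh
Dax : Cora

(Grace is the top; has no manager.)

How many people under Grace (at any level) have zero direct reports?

13

The people in Grace's organization with no one reporting to them are Zara, Declan, Farah, Anika, Kira, Flor, Uma, Lior, Yara, Yannis, Ozan, Heidi, Carol. That is 13.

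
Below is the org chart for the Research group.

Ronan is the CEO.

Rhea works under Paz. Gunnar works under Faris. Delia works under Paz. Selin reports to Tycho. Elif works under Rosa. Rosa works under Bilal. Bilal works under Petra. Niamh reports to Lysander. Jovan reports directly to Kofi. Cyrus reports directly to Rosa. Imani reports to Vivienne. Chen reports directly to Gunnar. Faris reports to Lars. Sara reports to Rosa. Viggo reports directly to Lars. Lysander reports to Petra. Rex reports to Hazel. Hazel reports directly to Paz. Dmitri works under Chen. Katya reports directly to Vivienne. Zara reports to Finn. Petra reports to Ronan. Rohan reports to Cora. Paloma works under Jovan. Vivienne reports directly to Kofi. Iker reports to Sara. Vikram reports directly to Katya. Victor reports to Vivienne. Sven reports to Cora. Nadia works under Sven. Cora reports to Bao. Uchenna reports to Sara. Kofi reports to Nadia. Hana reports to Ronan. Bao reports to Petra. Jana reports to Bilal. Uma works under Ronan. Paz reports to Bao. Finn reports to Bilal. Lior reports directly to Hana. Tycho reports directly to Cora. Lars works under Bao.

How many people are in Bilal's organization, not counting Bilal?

9

Bilal directly manages Rosa, Jana, Finn. Under Rosa: Cyrus, Elif, Sara, Uchenna, Iker (5). Jana has no reports. Under Finn: Zara (1). So Bilal's organization is 3 direct reports plus everyone under them: 6 + 1 + 2 = 9.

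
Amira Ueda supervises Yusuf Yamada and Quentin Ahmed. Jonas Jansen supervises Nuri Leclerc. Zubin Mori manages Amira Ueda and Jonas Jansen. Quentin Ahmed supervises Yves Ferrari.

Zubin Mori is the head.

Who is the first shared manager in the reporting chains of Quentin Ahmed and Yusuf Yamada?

Amira Ueda

Quentin Ahmed's chain of managers is Amira Ueda, Zubin Mori. Yusuf Yamada's chain of managers is Amira Ueda, Zubin Mori. The first manager that appears in both chains is Amira Ueda.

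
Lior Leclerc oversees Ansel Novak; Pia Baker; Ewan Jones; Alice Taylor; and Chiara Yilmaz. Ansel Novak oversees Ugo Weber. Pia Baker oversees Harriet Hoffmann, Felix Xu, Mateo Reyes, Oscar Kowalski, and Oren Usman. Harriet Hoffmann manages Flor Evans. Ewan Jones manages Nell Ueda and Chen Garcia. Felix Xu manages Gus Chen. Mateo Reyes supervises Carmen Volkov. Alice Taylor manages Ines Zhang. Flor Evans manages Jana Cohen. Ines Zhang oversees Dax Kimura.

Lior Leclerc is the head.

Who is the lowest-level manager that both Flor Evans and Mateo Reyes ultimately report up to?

Flor Evans's chain of managers is Harriet Hoffmann, Pia Baker, Lior Leclerc. Mateo Reyes's chain of managers is Pia Baker, Lior Leclerc. The first manager that appears in both chains is Pia Baker.

Pia Baker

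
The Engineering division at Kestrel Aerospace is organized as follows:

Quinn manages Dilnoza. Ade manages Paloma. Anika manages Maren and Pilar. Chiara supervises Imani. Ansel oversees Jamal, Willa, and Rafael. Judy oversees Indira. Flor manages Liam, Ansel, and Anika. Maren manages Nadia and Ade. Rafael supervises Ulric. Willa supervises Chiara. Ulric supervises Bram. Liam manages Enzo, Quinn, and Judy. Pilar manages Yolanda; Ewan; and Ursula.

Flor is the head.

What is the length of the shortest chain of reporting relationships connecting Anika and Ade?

2

Ade is in Anika's organization: the chain from Ade up to Anika is Ade → Maren → Anika, which is 2 links.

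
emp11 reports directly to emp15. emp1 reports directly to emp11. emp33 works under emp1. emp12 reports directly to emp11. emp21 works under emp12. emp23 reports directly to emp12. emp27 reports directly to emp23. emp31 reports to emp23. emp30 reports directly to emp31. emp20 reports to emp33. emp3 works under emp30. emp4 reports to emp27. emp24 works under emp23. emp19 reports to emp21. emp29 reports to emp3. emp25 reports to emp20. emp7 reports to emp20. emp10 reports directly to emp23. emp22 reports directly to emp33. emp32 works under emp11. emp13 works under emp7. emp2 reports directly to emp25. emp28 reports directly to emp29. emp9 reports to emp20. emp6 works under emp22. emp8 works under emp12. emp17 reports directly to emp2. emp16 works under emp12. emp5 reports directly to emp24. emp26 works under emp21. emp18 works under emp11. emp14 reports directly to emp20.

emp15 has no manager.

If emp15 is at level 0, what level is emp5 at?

5

Chain from emp5 up to emp15: emp5 → emp24 → emp23 → emp12 → emp11 → emp15. That is 5 steps up, so emp5 is 5 levels below emp15.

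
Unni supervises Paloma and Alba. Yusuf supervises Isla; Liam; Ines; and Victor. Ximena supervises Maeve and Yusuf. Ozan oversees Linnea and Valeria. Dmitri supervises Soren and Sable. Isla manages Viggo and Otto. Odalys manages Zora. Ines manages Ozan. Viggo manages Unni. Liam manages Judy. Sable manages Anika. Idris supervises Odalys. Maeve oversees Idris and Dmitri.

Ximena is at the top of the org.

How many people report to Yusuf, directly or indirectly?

13

Yusuf directly manages Ines, Isla, Victor, Liam. Under Ines: Ozan, Valeria, Linnea (3). Under Isla: Otto, Viggo, Unni, Alba, Paloma (5). Victor has no reports. Under Liam: Judy (1). So Yusuf's organization is 4 direct reports plus everyone under them: 4 + 6 + 1 + 2 = 13.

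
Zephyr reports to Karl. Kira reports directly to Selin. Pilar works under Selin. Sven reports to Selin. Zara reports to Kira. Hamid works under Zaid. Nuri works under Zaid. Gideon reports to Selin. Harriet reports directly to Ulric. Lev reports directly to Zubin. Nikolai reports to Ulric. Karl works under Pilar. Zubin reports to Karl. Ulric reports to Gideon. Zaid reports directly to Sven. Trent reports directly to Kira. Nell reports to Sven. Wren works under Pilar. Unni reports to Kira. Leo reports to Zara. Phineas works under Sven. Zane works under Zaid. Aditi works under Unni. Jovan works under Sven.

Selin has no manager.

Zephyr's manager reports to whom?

Zephyr reports to Karl, and Karl reports to Pilar. So Zephyr's skip-level manager is Pilar.

Pilar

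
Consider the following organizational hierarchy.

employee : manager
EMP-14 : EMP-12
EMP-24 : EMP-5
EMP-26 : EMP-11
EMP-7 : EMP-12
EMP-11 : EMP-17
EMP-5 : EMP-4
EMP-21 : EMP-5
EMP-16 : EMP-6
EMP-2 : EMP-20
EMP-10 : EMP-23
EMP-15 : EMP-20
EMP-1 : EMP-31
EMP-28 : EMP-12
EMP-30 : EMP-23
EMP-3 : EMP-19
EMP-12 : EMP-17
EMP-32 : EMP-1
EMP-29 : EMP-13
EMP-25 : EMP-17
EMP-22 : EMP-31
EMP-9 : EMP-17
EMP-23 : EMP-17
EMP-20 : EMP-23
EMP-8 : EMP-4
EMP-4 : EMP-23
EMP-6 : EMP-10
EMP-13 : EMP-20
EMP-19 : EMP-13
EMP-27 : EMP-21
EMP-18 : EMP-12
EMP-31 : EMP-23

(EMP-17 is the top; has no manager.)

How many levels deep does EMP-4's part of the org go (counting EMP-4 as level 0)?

The longest chain under EMP-4 runs EMP-4 → EMP-5 → EMP-21 → EMP-27, which is 3 levels below EMP-4.

3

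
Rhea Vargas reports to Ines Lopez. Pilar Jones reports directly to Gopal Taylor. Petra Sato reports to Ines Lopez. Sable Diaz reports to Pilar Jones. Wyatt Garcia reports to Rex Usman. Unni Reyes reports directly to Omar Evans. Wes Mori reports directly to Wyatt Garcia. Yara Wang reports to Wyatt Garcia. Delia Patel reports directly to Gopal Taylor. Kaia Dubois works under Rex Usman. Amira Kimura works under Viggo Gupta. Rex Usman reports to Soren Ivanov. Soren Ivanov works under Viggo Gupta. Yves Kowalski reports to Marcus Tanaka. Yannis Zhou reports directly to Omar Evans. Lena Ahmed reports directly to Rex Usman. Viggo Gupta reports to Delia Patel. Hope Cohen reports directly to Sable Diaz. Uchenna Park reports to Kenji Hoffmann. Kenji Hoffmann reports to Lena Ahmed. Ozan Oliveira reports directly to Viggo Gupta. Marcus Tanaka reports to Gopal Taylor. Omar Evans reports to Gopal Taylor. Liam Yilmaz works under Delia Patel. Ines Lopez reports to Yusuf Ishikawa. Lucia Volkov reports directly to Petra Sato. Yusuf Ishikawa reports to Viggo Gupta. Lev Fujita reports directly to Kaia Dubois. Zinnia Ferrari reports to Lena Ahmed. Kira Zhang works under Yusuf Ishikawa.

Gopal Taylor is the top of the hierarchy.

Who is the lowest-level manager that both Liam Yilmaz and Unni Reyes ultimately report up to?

Gopal Taylor

Liam Yilmaz's chain of managers is Delia Patel, Gopal Taylor. Unni Reyes's chain of managers is Omar Evans, Gopal Taylor. The first manager that appears in both chains is Gopal Taylor.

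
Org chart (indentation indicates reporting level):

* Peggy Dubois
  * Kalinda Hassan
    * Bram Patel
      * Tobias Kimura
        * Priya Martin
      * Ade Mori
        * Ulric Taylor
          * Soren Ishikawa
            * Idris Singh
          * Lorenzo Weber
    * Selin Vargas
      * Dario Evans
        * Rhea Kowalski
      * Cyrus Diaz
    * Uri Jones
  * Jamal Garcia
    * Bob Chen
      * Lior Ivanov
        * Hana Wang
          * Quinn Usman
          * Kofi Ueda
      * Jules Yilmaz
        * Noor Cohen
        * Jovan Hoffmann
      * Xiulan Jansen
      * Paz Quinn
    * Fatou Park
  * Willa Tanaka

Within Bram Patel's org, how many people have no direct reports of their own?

The people in Bram Patel's organization with no one reporting to them are Lorenzo Weber, Idris Singh, Priya Martin. That is 3.

3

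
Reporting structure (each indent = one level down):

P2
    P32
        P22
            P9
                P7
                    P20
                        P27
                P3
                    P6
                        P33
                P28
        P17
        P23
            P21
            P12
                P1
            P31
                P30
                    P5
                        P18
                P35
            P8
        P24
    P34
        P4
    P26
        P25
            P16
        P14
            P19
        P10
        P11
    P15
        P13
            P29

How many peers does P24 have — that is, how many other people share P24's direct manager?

3

P24 reports to P32. P32's other direct reports are P22, P17, P23 — 3 peers.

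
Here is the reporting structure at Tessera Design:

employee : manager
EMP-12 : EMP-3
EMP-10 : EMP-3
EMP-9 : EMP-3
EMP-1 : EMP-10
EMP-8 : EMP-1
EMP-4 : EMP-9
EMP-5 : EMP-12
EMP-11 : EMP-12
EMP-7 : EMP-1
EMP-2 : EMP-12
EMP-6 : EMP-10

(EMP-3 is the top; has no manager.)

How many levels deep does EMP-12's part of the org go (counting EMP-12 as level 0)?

The longest chain under EMP-12 runs EMP-12 → EMP-2, which is 1 level below EMP-12.

1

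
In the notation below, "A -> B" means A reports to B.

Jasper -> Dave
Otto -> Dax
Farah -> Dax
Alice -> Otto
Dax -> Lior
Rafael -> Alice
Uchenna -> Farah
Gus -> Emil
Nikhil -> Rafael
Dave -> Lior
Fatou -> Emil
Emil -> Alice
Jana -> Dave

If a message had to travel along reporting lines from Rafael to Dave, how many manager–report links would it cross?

Rafael is 4 levels below Lior, and Dave is 1 level below Lior (their lowest common manager). The shortest path runs up from Rafael to Lior and back down to Dave: 4 + 1 = 5 links.

5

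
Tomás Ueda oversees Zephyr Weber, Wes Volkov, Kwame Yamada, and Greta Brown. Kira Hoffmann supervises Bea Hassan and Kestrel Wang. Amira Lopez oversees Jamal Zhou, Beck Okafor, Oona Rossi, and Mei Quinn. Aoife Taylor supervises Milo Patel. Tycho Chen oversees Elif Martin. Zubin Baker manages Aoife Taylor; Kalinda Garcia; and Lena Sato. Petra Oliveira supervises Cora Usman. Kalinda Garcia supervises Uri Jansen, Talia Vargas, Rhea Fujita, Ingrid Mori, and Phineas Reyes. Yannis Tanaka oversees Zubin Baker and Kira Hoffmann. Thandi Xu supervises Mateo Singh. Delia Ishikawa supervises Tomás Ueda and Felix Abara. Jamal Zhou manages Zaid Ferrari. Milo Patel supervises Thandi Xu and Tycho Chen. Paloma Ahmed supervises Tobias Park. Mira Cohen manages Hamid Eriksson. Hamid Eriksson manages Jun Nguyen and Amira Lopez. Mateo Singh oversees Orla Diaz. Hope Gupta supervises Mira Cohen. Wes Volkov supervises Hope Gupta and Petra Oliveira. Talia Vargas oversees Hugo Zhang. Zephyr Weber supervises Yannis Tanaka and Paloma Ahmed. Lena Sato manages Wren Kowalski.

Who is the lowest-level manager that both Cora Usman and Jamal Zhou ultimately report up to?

Wes Volkov

Cora Usman's chain of managers is Petra Oliveira, Wes Volkov, Tomás Ueda, Delia Ishikawa. Jamal Zhou's chain of managers is Amira Lopez, Hamid Eriksson, Mira Cohen, Hope Gupta, Wes Volkov, Tomás Ueda, Delia Ishikawa. The first manager that appears in both chains is Wes Volkov.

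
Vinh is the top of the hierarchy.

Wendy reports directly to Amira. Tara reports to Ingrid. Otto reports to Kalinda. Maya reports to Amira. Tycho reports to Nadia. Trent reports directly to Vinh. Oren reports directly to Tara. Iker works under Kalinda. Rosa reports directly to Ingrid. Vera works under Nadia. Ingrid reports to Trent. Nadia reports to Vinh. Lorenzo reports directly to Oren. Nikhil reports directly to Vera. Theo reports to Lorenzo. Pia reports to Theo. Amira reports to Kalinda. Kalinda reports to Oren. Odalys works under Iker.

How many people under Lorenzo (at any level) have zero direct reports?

The only person in Lorenzo's organization with no one reporting to them is Pia. That is 1.

1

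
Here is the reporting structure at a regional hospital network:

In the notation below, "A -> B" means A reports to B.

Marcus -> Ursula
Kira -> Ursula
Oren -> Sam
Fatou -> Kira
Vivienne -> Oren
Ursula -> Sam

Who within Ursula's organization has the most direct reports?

Direct-report counts within Ursula's organization: Ursula has 2; Kira has 1. The largest is 2, held by Ursula.

Ursula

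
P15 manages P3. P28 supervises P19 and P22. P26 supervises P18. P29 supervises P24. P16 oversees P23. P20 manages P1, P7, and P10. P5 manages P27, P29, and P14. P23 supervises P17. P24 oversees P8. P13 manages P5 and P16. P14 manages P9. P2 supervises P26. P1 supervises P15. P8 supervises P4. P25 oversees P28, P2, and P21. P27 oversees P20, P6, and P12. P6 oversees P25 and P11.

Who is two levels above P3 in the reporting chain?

P1

P3 reports to P15, and P15 reports to P1. So P3's skip-level manager is P1.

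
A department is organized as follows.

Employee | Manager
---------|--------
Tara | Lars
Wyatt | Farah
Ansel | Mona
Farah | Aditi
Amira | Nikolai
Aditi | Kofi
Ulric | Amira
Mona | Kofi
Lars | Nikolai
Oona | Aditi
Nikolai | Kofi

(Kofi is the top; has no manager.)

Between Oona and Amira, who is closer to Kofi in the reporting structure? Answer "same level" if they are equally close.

Both Oona and Amira are 2 levels below Kofi.

same level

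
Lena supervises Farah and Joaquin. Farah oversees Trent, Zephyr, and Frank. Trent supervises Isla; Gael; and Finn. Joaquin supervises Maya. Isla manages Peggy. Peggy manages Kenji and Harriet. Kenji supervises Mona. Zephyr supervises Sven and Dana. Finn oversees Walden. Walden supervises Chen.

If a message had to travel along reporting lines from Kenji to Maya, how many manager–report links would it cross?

Kenji is 5 levels below Lena, and Maya is 2 levels below Lena (their lowest common manager). The shortest path runs up from Kenji to Lena and back down to Maya: 5 + 2 = 7 links.

7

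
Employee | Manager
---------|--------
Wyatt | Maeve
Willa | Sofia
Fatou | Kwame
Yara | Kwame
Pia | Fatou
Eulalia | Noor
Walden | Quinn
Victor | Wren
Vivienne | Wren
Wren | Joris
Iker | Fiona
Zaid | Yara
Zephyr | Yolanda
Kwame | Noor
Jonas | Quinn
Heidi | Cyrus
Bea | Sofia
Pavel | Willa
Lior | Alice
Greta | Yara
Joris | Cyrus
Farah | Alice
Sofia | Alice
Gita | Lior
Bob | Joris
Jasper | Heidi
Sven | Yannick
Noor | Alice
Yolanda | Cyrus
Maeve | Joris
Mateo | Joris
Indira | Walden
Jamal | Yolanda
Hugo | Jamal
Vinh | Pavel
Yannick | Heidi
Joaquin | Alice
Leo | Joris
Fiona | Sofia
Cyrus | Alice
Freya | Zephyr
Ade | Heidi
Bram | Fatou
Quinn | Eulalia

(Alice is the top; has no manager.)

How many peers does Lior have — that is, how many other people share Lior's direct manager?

Lior reports to Alice. Alice's other direct reports are Sofia, Noor, Cyrus, Joaquin, Farah — 5 peers.

5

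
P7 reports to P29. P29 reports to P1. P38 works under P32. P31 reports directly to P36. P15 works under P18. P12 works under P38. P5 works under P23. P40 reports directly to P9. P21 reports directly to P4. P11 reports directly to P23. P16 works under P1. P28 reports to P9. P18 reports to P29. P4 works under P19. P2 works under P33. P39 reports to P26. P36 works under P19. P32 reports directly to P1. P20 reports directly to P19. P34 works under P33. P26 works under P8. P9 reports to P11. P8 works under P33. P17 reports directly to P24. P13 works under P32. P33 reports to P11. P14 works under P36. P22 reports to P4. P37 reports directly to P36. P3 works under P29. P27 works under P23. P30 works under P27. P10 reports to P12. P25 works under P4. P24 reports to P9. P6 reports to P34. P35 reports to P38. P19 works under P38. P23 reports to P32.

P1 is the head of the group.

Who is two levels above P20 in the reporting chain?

P38

P20 reports to P19, and P19 reports to P38. So P20's skip-level manager is P38.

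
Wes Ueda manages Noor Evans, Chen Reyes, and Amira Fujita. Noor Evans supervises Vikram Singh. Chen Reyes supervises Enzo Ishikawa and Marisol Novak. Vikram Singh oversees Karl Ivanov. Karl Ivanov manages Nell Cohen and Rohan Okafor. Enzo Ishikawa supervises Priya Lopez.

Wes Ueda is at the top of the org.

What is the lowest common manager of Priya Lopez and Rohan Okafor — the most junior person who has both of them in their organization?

Wes Ueda

Priya Lopez's chain of managers is Enzo Ishikawa, Chen Reyes, Wes Ueda. Rohan Okafor's chain of managers is Karl Ivanov, Vikram Singh, Noor Evans, Wes Ueda. The first manager that appears in both chains is Wes Ueda.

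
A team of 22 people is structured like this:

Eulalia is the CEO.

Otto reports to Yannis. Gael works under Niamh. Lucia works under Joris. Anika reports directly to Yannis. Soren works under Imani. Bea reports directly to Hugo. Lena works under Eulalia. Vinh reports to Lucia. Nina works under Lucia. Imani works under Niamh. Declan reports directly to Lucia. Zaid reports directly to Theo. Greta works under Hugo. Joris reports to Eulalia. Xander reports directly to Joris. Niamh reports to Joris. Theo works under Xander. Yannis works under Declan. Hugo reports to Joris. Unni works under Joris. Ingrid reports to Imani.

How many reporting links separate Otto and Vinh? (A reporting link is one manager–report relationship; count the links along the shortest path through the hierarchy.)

4

Otto is 3 levels below Lucia, and Vinh is 1 level below Lucia (their lowest common manager). The shortest path runs up from Otto to Lucia and back down to Vinh: 3 + 1 = 4 links.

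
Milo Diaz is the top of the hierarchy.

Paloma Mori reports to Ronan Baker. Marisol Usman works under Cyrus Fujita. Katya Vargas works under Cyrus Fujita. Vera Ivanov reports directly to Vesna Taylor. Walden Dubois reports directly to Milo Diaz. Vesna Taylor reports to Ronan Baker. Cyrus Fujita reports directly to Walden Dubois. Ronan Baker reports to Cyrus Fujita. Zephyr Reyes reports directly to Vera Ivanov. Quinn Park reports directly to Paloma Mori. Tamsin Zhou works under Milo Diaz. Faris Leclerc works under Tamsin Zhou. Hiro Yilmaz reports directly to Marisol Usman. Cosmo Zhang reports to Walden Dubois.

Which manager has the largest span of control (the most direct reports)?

Cyrus Fujita

Direct-report counts: Milo Diaz has 2; Tamsin Zhou has 1; Walden Dubois has 2; Cyrus Fujita has 3; Ronan Baker has 2; Vesna Taylor has 1; Vera Ivanov has 1; Paloma Mori has 1; Marisol Usman has 1. The largest is 3, held by Cyrus Fujita.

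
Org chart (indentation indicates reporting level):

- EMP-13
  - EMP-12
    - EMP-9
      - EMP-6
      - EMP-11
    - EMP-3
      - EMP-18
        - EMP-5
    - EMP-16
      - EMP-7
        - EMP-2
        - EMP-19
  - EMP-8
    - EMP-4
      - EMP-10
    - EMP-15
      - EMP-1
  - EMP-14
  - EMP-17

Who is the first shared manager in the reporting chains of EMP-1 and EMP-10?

EMP-1's chain of managers is EMP-15, EMP-8, EMP-13. EMP-10's chain of managers is EMP-4, EMP-8, EMP-13. The first manager that appears in both chains is EMP-8.

EMP-8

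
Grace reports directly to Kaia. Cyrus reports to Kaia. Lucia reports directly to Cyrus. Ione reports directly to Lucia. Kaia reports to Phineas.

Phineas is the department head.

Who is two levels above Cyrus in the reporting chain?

Cyrus reports to Kaia, and Kaia reports to Phineas. So Cyrus's skip-level manager is Phineas.

Phineas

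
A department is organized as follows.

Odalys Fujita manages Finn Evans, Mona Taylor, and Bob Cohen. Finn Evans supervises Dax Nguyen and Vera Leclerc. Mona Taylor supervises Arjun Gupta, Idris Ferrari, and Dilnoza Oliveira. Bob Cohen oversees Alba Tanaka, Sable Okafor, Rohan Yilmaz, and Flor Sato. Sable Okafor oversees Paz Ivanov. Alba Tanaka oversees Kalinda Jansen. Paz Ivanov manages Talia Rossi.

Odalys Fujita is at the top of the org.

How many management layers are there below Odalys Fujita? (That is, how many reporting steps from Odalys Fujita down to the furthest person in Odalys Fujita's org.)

The longest chain under Odalys Fujita runs Odalys Fujita → Bob Cohen → Sable Okafor → Paz Ivanov → Talia Rossi, which is 4 levels below Odalys Fujita.

4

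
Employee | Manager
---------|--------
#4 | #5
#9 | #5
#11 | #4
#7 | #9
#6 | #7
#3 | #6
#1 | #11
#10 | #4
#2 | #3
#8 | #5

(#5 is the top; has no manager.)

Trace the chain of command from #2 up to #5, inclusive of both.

#2 -> #3 -> #6 -> #7 -> #9 -> #5

#2 reports to #3. #3 reports to #6. #6 reports to #7. #7 reports to #9. #9 reports to #5. #5 is at the top.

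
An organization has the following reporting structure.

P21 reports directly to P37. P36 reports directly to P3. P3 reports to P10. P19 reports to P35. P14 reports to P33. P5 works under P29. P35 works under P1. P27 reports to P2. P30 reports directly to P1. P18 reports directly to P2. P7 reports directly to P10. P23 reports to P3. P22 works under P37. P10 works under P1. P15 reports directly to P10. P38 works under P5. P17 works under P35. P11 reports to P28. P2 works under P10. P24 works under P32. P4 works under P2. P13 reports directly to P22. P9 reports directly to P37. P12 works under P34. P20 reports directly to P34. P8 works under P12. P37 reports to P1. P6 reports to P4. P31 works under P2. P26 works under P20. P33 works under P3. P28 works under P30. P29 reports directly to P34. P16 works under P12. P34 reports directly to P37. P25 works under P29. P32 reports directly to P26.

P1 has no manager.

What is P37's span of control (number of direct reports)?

4

P37 directly manages P34, P22, P21, P9. That is 4 direct reports.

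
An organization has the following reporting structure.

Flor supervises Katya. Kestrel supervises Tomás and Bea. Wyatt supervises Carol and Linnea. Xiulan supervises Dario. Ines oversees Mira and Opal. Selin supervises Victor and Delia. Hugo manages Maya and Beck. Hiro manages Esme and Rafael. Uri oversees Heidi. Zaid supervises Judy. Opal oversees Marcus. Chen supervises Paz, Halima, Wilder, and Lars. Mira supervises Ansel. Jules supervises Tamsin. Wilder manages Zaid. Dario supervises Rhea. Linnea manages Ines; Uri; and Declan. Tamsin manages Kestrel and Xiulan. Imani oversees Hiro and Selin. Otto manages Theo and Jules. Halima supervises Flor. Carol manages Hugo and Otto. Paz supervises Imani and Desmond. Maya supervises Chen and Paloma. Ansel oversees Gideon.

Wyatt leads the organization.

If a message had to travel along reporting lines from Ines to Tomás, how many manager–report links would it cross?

8

Ines is 2 levels below Wyatt, and Tomás is 6 levels below Wyatt (their lowest common manager). The shortest path runs up from Ines to Wyatt and back down to Tomás: 2 + 6 = 8 links.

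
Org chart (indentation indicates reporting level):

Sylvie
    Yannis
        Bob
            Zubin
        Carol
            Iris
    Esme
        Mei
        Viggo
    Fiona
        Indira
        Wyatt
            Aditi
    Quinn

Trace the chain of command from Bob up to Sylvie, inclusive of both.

Bob reports to Yannis. Yannis reports to Sylvie. Sylvie is at the top.

Bob -> Yannis -> Sylvie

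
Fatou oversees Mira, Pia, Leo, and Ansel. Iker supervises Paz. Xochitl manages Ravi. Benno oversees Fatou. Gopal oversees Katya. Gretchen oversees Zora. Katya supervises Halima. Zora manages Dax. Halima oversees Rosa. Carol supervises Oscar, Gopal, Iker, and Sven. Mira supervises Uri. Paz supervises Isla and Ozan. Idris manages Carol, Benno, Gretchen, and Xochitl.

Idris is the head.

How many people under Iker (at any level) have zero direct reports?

The people in Iker's organization with no one reporting to them are Ozan, Isla. That is 2.

2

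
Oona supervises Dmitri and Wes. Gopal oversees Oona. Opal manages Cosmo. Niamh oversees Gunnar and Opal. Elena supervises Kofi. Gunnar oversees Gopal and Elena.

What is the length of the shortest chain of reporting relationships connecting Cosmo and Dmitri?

Cosmo is 2 levels below Niamh, and Dmitri is 4 levels below Niamh (their lowest common manager). The shortest path runs up from Cosmo to Niamh and back down to Dmitri: 2 + 4 = 6 links.

6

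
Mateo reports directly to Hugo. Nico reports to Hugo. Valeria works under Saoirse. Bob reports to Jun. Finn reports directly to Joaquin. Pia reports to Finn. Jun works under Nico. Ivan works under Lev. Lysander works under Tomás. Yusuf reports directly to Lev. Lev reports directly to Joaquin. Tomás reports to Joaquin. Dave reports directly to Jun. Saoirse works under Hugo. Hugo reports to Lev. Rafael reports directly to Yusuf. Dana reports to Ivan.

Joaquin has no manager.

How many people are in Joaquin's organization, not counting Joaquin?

17

Joaquin directly manages Lev, Finn, Tomás. Under Lev: Ivan, Dana, Hugo, Saoirse, Valeria, Mateo, Nico, Jun, Dave, Bob, Yusuf, Rafael (12). Under Finn: Pia (1). Under Tomás: Lysander (1). So Joaquin's organization is 3 direct reports plus everyone under them: 13 + 2 + 2 = 17.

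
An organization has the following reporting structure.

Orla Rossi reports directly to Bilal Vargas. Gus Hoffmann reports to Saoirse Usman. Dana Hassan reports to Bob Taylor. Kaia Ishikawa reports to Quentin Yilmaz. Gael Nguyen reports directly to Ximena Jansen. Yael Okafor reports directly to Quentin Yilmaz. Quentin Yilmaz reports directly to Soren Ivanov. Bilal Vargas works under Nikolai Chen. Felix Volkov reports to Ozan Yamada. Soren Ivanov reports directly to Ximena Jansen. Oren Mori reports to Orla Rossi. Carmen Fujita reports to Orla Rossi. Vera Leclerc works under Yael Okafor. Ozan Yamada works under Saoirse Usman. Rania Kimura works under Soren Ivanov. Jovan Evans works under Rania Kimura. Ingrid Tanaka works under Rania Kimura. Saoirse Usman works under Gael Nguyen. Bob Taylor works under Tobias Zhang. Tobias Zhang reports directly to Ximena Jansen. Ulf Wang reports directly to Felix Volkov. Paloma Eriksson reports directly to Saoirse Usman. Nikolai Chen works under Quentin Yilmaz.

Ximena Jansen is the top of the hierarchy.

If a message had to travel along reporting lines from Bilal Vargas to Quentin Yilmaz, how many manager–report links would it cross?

Bilal Vargas is in Quentin Yilmaz's organization: the chain from Bilal Vargas up to Quentin Yilmaz is Bilal Vargas → Nikolai Chen → Quentin Yilmaz, which is 2 links.

2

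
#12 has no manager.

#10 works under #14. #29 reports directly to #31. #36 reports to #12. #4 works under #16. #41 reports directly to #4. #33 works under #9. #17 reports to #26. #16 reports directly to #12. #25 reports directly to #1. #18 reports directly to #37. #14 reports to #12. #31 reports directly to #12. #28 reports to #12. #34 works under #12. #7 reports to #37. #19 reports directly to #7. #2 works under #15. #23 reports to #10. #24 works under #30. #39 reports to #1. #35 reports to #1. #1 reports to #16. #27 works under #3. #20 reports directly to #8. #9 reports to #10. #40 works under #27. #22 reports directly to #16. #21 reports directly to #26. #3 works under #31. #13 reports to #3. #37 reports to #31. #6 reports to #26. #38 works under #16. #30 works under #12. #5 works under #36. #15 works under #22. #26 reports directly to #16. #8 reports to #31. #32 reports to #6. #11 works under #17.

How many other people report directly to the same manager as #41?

#41 reports to #4, and #4 has no other direct reports. #41 has 0 peers.

0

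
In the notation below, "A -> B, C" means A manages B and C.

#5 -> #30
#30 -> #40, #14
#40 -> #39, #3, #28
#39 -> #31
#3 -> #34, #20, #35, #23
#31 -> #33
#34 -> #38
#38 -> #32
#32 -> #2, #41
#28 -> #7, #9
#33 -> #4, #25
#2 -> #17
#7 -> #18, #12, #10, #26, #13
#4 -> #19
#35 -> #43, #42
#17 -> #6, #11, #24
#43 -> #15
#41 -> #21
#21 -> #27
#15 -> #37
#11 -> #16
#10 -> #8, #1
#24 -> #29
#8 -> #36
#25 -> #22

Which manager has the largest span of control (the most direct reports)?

#7

Direct-report counts: #5 has 1; #30 has 2; #40 has 3; #28 has 2; #7 has 5; #10 has 2; #8 has 1; #3 has 4; #35 has 2; #43 has 1; #15 has 1; #34 has 1; #38 has 1; #32 has 2; #41 has 1; #21 has 1; #2 has 1; #17 has 3; #24 has 1; #11 has 1; #39 has 1; #31 has 1; #33 has 2; #25 has 1; #4 has 1. The largest is 5, held by #7.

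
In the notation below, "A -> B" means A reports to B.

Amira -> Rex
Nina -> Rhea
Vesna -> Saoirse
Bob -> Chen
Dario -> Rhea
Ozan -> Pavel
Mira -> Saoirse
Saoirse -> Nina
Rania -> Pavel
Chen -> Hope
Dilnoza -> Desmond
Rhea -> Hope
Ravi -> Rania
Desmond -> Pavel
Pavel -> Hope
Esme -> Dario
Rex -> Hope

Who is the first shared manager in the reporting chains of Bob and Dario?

Bob's chain of managers is Chen, Hope. Dario's chain of managers is Rhea, Hope. The first manager that appears in both chains is Hope.

Hope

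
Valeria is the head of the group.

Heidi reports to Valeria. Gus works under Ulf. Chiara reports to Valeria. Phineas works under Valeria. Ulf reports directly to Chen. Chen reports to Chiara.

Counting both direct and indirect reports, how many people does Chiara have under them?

Chiara directly manages Chen. Under Chen: Ulf, Gus (2). That's 3 in total.

3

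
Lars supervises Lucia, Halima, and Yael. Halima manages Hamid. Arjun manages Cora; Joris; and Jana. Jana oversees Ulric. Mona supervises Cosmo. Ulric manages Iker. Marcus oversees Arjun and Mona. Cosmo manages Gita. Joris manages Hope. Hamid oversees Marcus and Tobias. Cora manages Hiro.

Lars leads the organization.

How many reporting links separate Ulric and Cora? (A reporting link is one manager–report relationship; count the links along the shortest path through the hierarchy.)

3

Ulric is 2 levels below Arjun, and Cora is 1 level below Arjun (their lowest common manager). The shortest path runs up from Ulric to Arjun and back down to Cora: 2 + 1 = 3 links.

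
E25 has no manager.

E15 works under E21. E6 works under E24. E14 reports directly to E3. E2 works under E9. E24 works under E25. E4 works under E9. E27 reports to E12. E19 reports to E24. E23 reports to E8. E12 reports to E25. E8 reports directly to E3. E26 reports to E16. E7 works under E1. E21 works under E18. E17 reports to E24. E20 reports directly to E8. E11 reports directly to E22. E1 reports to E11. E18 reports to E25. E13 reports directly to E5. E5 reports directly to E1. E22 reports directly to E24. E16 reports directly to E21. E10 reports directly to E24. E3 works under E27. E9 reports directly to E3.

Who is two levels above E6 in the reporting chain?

E25

E6 reports to E24, and E24 reports to E25. So E6's skip-level manager is E25.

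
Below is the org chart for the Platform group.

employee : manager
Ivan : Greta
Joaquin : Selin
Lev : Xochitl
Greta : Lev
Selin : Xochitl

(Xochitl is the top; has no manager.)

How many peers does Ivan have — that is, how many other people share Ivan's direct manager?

Ivan reports to Greta, and Greta has no other direct reports. Ivan has 0 peers.

0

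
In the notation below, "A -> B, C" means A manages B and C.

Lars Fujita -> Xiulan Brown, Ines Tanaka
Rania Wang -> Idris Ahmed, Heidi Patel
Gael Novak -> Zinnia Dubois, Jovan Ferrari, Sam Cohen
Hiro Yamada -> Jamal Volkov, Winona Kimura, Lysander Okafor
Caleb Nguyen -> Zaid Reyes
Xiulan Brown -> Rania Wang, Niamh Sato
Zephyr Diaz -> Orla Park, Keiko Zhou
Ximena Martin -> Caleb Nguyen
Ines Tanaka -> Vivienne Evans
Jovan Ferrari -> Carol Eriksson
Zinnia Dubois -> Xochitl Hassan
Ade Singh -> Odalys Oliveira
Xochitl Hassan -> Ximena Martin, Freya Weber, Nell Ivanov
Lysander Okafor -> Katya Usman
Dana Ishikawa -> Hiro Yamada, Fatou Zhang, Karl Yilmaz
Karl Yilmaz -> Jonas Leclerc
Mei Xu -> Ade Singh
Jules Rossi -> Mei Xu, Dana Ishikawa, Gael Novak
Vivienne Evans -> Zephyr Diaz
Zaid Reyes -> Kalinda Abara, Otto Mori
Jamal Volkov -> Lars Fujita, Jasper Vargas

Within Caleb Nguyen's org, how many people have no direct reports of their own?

The people in Caleb Nguyen's organization with no one reporting to them are Otto Mori, Kalinda Abara. That is 2.

2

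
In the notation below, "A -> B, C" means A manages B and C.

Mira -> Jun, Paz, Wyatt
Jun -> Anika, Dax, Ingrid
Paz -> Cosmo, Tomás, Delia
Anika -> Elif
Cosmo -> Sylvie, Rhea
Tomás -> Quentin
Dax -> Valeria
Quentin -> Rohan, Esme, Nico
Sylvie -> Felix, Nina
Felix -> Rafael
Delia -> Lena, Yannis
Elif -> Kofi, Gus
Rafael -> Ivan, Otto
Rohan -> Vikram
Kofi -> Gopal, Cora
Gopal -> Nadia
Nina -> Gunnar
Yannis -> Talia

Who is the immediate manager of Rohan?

Rohan reports directly to Quentin.

Quentin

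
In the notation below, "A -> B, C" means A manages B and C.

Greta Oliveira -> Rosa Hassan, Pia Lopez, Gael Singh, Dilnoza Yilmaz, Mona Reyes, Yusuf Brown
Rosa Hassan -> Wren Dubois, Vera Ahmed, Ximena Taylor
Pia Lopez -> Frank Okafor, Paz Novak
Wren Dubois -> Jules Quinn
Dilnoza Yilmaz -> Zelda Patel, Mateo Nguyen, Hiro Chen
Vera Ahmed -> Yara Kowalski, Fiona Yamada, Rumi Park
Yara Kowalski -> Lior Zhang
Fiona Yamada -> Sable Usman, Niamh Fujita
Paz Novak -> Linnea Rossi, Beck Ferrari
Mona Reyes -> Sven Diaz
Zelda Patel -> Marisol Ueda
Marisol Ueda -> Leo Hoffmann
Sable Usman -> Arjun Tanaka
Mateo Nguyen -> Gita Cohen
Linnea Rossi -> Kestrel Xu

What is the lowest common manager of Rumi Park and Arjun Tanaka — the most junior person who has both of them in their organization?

Rumi Park's chain of managers is Vera Ahmed, Rosa Hassan, Greta Oliveira. Arjun Tanaka's chain of managers is Sable Usman, Fiona Yamada, Vera Ahmed, Rosa Hassan, Greta Oliveira. The first manager that appears in both chains is Vera Ahmed.

Vera Ahmed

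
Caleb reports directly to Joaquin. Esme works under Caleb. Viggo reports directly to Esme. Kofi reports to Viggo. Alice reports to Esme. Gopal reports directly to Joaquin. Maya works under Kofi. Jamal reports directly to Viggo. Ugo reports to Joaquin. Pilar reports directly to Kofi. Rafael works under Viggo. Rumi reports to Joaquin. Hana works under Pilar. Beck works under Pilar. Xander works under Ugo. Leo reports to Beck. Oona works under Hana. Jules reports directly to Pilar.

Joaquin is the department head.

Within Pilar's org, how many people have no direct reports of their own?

The people in Pilar's organization with no one reporting to them are Jules, Leo, Oona. That is 3.

3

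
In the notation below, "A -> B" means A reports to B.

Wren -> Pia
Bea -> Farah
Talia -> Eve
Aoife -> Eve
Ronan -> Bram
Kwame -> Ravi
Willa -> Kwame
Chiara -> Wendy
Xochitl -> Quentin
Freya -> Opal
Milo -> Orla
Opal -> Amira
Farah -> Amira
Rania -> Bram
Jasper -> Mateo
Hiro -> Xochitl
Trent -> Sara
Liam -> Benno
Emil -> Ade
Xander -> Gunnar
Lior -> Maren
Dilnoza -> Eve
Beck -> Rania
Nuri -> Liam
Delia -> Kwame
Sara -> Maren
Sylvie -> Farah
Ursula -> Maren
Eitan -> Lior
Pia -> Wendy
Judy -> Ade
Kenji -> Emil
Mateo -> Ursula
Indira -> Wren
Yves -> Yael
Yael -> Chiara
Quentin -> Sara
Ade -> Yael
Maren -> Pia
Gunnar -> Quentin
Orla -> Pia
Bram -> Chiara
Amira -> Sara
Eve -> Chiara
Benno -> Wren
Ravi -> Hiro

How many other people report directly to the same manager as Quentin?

2

Quentin reports to Sara. Sara's other direct reports are Amira, Trent — 2 peers.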